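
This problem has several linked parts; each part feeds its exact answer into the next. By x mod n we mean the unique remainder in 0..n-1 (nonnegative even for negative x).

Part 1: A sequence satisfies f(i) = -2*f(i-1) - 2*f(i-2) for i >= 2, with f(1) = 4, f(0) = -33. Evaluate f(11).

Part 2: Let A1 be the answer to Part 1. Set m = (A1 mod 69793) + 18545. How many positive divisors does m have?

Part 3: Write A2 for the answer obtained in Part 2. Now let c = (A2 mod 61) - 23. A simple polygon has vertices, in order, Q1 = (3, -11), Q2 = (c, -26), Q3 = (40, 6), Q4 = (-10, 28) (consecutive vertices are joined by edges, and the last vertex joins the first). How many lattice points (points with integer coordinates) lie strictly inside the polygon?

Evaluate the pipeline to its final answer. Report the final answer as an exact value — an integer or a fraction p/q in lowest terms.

Part 1: f(2) = -2*(4) - 2*(-33) = 58; iterating: f(2)=58, f(3)=-124, f(4)=132, f(5)=-16, f(6)=-232, f(7)=496, f(8)=-528, f(9)=64, f(10)=928, f(11)=-1984; answer -1984
Part 2: A1 = -1984; m = 86354; 86354 = 2 * 43177; number of divisors = (1+1) * (1+1) = 4; answer 4
Part 3: A2 = 4; c = -19; cross terms: (3*-26 - -19*-11)=-287, (-19*6 - 40*-26)=926, (40*28 - -10*6)=1180, (-10*-11 - 3*28)=26; twice the area = |1845| = 1845; area = 1845/2; boundary points = 1 + 1 + 2 + 13 = 17; strictly interior points = area - boundary/2 + 1 = 915; answer 915

915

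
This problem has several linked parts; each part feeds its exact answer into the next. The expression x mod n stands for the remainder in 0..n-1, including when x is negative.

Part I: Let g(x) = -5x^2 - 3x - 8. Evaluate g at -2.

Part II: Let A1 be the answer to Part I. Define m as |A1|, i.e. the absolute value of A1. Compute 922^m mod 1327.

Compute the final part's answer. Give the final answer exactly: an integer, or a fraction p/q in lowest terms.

1195

Part I: -5*(-2)^2 - 3*(-2)^1 - 8 = (-20) + (6) + (-8) = -22; answer -22
Part II: A1 = -22; m = 22; squarings mod 1327: 922^1=922, 922^2=804, 922^4=167, 922^8=22, 922^16=484; 922^22 = 922^2 * 922^4 * 922^16 = 1195 (mod 1327); answer 1195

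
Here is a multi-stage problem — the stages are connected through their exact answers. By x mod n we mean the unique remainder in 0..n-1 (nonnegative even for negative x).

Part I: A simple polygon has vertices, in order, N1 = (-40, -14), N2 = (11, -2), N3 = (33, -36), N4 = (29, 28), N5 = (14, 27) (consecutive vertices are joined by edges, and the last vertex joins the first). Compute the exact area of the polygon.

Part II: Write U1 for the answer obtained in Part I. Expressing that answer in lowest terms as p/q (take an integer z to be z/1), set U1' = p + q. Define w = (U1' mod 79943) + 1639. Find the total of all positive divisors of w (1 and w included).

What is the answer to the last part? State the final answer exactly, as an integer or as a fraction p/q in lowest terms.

14560

Part I: cross terms: (-40*-2 - 11*-14)=234, (11*-36 - 33*-2)=-330, (33*28 - 29*-36)=1968, (29*27 - 14*28)=391, (14*-14 - -40*27)=884; twice the area = |3147| = 3147; area = 3147/2; answer 3147/2
Part II: U1 = 3147/2; threaded value p + q = 3149; w = 4788; 4788 = 2^2 * 3^2 * 7 * 19; sigma = (1 + 2 + 4) * (1 + 3 + 9) * (1 + 7) * (1 + 19) = 7 * 13 * 8 * 20 = 14560; answer 14560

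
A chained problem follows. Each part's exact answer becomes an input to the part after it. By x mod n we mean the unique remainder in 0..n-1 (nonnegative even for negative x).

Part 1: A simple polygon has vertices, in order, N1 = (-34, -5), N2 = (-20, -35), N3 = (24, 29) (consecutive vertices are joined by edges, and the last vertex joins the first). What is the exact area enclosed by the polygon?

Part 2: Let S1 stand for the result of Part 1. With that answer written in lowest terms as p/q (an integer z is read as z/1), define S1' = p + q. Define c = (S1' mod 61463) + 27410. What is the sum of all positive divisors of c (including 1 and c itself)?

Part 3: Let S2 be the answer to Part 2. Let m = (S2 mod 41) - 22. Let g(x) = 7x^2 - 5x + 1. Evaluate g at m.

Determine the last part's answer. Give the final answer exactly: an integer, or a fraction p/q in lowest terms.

201

Part 1: cross terms: (-34*-35 - -20*-5)=1090, (-20*29 - 24*-35)=260, (24*-5 - -34*29)=866; twice the area = |2216| = 2216; area = 1108; answer 1108
Part 2: S1 = 1108; threaded value p + q = 1109; c = 28519; 28519 = 19^2 * 79; sigma = (1 + 19 + 361) * (1 + 79) = 381 * 80 = 30480; answer 30480
Part 3: S2 = 30480; m = -5; 7*(-5)^2 - 5*(-5)^1 + 1 = (175) + (25) + (1) = 201; answer 201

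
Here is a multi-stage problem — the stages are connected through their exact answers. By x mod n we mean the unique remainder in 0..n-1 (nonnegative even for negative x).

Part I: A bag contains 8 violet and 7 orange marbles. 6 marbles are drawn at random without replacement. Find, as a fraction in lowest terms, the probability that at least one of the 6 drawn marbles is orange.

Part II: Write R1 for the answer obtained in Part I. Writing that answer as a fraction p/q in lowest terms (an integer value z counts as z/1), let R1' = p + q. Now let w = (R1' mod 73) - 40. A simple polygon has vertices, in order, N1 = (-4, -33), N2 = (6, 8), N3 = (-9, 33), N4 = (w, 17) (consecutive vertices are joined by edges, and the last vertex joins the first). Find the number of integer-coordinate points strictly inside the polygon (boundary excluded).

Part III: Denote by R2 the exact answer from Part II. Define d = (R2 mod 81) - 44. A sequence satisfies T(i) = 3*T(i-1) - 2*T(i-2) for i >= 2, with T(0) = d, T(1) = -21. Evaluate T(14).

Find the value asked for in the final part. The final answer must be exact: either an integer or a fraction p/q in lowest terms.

Part I: total draws C(15,6) = 5005; complement C(8,6) = 28; favorable 5005 - 28 = 4977; P = 711/715; answer 711/715
Part II: R1 = 711/715; threaded value p + q = 1426; w = -1; cross terms: (-4*8 - 6*-33)=166, (6*33 - -9*8)=270, (-9*17 - -1*33)=-120, (-1*-33 - -4*17)=101; twice the area = |417| = 417; area = 417/2; boundary points = 1 + 5 + 8 + 1 = 15; strictly interior points = area - boundary/2 + 1 = 202; answer 202
Part III: R2 = 202; d = -4; T(2) = 3*(-21) - 2*(-4) = -55; iterating: T(2)=-55, T(3)=-123, T(4)=-259, T(5)=-531, T(6)=-1075, T(7)=-2163, T(8)=-4339, T(9)=-8691, T(10)=-17395, T(11)=-34803, T(12)=-69619, T(13)=-139251, T(14)=-278515; answer -278515

-278515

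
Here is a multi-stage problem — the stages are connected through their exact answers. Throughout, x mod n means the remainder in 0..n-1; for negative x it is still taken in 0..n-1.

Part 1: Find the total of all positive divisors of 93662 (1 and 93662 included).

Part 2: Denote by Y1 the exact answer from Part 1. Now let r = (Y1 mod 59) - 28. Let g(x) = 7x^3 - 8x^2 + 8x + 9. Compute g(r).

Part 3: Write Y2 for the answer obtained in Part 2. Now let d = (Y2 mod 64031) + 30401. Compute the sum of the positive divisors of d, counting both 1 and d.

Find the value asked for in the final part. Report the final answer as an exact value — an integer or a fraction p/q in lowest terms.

147126

Part 1: 93662 = 2 * 46831; sigma = (1 + 2) * (1 + 46831) = 3 * 46832 = 140496; answer 140496
Part 2: Y1 = 140496; r = -11; 7*(-11)^3 - 8*(-11)^2 + 8*(-11)^1 + 9 = (-9317) + (-968) + (-88) + (9) = -10364; answer -10364
Part 3: Y2 = -10364; d = 84068; 84068 = 2^2 * 21017; sigma = (1 + 2 + 4) * (1 + 21017) = 7 * 21018 = 147126; answer 147126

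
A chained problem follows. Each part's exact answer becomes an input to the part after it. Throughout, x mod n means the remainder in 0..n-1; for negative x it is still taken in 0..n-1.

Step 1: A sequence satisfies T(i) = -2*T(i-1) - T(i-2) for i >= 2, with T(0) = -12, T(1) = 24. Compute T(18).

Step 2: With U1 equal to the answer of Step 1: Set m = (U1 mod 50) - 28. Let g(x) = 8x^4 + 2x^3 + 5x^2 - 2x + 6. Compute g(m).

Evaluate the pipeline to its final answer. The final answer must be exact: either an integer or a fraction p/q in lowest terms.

10134

Step 1: T(2) = -2*(24) - 1*(-12) = -36; iterating: T(2)=-36, T(3)=48, T(4)=-60, T(5)=72, T(6)=-84, T(7)=96, T(8)=-108, T(9)=120, T(10)=-132, T(11)=144, T(12)=-156, T(13)=168, T(14)=-180, T(15)=192, T(16)=-204, T(17)=216, T(18)=-228; answer -228
Step 2: U1 = -228; m = -6; 8*(-6)^4 + 2*(-6)^3 + 5*(-6)^2 - 2*(-6)^1 + 6 = (10368) + (-432) + (180) + (12) + (6) = 10134; answer 10134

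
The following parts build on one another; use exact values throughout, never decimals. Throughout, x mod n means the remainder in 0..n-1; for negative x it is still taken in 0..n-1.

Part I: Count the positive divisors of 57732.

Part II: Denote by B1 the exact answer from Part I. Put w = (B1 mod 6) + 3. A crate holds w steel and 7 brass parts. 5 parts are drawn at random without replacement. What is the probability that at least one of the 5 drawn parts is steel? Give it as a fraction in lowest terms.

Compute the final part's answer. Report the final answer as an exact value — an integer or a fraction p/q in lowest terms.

Part I: 57732 = 2^2 * 3 * 17 * 283; number of divisors = (2+1) * (1+1) * (1+1) * (1+1) = 24; answer 24
Part II: B1 = 24; w = 3; total draws C(10,5) = 252; complement C(7,5) = 21; favorable 252 - 21 = 231; P = 11/12; answer 11/12

11/12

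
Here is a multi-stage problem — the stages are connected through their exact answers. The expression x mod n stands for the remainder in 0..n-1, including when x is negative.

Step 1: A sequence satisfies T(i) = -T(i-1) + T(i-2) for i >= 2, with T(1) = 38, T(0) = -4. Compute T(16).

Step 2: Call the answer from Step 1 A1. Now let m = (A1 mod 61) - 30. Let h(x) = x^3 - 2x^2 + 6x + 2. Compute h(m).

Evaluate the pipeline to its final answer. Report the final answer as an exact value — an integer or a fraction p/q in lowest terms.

Step 1: T(2) = -1*(38) + 1*(-4) = -42; iterating: T(2)=-42, T(3)=80, T(4)=-122, T(5)=202, T(6)=-324, T(7)=526, T(8)=-850, T(9)=1376, T(10)=-2226, T(11)=3602, T(12)=-5828, T(13)=9430, T(14)=-15258, T(15)=24688, T(16)=-39946; answer -39946
Step 2: A1 = -39946; m = -21; 1*(-21)^3 - 2*(-21)^2 + 6*(-21)^1 + 2 = (-9261) + (-882) + (-126) + (2) = -10267; answer -10267

-10267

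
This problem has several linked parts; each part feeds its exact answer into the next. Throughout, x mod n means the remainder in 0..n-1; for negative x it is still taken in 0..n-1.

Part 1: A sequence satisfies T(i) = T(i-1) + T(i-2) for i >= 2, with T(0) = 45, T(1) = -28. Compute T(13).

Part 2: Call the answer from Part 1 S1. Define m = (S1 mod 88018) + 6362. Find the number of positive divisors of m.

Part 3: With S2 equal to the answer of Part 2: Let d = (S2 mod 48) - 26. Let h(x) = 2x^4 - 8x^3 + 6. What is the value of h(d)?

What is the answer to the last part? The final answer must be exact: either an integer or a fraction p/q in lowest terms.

870

Part 1: T(2) = 1*(-28) + 1*(45) = 17; iterating: T(2)=17, T(3)=-11, T(4)=6, T(5)=-5, T(6)=1, T(7)=-4, T(8)=-3, T(9)=-7, T(10)=-10, T(11)=-17, T(12)=-27, T(13)=-44; answer -44
Part 2: S1 = -44; m = 94336; 94336 = 2^7 * 11 * 67; number of divisors = (7+1) * (1+1) * (1+1) = 32; answer 32
Part 3: S2 = 32; d = 6; 2*(6)^4 - 8*(6)^3 + 6 = (2592) + (-1728) + (6) = 870; answer 870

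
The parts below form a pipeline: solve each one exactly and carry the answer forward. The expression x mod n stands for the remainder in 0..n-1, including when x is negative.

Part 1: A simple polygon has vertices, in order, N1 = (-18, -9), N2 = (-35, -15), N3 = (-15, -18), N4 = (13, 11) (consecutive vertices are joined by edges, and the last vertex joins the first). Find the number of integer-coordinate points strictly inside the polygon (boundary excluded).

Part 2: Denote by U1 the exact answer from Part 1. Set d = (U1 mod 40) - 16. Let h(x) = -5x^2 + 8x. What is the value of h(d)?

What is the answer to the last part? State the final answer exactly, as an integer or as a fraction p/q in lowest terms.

Part 1: cross terms: (-18*-15 - -35*-9)=-45, (-35*-18 - -15*-15)=405, (-15*11 - 13*-18)=69, (13*-9 - -18*11)=81; twice the area = |510| = 510; area = 255; boundary points = 1 + 1 + 1 + 1 = 4; strictly interior points = area - boundary/2 + 1 = 254; answer 254
Part 2: U1 = 254; d = -2; -5*(-2)^2 + 8*(-2)^1 = (-20) + (-16) = -36; answer -36

-36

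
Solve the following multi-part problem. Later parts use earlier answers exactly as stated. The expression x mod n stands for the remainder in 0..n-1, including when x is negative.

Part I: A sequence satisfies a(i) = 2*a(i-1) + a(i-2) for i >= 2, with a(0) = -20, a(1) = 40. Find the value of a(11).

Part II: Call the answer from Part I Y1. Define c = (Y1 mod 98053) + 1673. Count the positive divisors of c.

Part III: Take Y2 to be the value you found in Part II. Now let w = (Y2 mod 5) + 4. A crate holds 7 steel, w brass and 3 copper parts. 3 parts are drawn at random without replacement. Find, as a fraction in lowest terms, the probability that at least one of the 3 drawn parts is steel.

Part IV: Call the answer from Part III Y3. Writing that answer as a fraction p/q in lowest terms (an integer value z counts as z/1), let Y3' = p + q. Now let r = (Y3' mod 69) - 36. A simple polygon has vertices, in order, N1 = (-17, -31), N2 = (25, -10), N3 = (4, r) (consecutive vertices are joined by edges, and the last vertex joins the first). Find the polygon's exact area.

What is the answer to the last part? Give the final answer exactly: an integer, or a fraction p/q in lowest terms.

651/2

Part I: a(2) = 2*(40) + 1*(-20) = 60; iterating: a(2)=60, a(3)=160, a(4)=380, a(5)=920, a(6)=2220, a(7)=5360, a(8)=12940, a(9)=31240, a(10)=75420, a(11)=182080; answer 182080
Part II: Y1 = 182080; c = 85700; 85700 = 2^2 * 5^2 * 857; number of divisors = (2+1) * (2+1) * (1+1) = 18; answer 18
Part III: Y2 = 18; w = 7; total draws C(17,3) = 680; complement C(10,3) = 120; favorable 680 - 120 = 560; P = 14/17; answer 14/17
Part IV: Y3 = 14/17; threaded value p + q = 31; r = -5; cross terms: (-17*-10 - 25*-31)=945, (25*-5 - 4*-10)=-85, (4*-31 - -17*-5)=-209; twice the area = |651| = 651; area = 651/2; answer 651/2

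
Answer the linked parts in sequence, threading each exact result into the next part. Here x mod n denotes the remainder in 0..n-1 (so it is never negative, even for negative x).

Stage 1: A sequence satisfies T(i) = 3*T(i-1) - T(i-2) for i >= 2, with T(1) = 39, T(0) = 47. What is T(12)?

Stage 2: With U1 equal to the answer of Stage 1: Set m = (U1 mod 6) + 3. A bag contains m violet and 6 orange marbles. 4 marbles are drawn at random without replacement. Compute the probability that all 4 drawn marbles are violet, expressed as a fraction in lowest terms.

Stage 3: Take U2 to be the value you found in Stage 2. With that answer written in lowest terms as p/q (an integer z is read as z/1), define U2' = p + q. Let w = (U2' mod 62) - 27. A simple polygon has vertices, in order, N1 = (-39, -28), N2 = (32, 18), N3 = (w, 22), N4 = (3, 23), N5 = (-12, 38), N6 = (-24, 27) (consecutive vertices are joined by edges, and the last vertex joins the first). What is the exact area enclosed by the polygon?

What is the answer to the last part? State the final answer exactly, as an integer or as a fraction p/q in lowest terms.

Stage 1: T(2) = 3*(39) - 1*(47) = 70; iterating: T(2)=70, T(3)=171, T(4)=443, T(5)=1158, T(6)=3031, T(7)=7935, T(8)=20774, T(9)=54387, T(10)=142387, T(11)=372774, T(12)=975935; answer 975935
Stage 2: U1 = 975935; m = 8; total draws C(14,4) = 1001; favorable C(8,4) = 70; P = 10/143; answer 10/143
Stage 3: U2 = 10/143; threaded value p + q = 153; w = 2; cross terms: (-39*18 - 32*-28)=194, (32*22 - 2*18)=668, (2*23 - 3*22)=-20, (3*38 - -12*23)=390, (-12*27 - -24*38)=588, (-24*-28 - -39*27)=1725; twice the area = |3545| = 3545; area = 3545/2; answer 3545/2

3545/2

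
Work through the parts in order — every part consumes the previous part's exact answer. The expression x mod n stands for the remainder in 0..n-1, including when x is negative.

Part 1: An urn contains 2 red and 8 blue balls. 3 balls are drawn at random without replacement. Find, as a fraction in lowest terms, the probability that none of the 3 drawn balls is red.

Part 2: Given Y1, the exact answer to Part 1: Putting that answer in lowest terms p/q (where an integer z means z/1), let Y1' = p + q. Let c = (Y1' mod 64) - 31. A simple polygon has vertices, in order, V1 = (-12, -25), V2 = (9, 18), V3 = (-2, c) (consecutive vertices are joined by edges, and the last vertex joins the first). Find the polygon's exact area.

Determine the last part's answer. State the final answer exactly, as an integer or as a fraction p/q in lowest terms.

47

Part 1: total draws C(10,3) = 120; favorable C(8,3) = 56; P = 7/15; answer 7/15
Part 2: Y1 = 7/15; threaded value p + q = 22; c = -9; cross terms: (-12*18 - 9*-25)=9, (9*-9 - -2*18)=-45, (-2*-25 - -12*-9)=-58; twice the area = |-94| = 94; area = 47; answer 47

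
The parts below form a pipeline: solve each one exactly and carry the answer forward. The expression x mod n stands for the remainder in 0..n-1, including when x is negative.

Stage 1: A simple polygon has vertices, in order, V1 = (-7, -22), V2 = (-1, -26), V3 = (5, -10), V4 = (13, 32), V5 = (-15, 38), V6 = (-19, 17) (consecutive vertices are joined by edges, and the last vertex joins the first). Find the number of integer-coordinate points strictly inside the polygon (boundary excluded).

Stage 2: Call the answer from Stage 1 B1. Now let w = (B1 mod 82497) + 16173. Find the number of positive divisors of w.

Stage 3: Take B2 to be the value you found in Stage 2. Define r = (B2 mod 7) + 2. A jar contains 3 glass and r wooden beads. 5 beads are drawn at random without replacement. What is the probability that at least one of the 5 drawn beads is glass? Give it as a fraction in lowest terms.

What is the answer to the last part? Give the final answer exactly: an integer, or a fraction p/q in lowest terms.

29/33

Stage 1: cross terms: (-7*-26 - -1*-22)=160, (-1*-10 - 5*-26)=140, (5*32 - 13*-10)=290, (13*38 - -15*32)=974, (-15*17 - -19*38)=467, (-19*-22 - -7*17)=537; twice the area = |2568| = 2568; area = 1284; boundary points = 2 + 2 + 2 + 2 + 1 + 3 = 12; strictly interior points = area - boundary/2 + 1 = 1279; answer 1279
Stage 2: B1 = 1279; w = 17452; 17452 = 2^2 * 4363; number of divisors = (2+1) * (1+1) = 6; answer 6
Stage 3: B2 = 6; r = 8; total draws C(11,5) = 462; complement C(8,5) = 56; favorable 462 - 56 = 406; P = 29/33; answer 29/33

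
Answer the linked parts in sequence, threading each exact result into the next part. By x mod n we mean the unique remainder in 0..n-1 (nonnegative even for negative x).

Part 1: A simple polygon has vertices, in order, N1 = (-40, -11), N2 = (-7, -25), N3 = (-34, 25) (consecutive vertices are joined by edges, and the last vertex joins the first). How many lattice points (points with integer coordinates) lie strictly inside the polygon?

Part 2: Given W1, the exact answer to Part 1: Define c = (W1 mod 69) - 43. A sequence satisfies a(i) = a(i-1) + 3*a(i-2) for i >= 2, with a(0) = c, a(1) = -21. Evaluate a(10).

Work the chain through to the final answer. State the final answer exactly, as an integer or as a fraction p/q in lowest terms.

Part 1: cross terms: (-40*-25 - -7*-11)=923, (-7*25 - -34*-25)=-1025, (-34*-11 - -40*25)=1374; twice the area = |1272| = 1272; area = 636; boundary points = 1 + 1 + 6 = 8; strictly interior points = area - boundary/2 + 1 = 633; answer 633
Part 2: W1 = 633; c = -31; a(2) = 1*(-21) + 3*(-31) = -114; iterating: a(2)=-114, a(3)=-177, a(4)=-519, a(5)=-1050, a(6)=-2607, a(7)=-5757, a(8)=-13578, a(9)=-30849, a(10)=-71583; answer -71583

-71583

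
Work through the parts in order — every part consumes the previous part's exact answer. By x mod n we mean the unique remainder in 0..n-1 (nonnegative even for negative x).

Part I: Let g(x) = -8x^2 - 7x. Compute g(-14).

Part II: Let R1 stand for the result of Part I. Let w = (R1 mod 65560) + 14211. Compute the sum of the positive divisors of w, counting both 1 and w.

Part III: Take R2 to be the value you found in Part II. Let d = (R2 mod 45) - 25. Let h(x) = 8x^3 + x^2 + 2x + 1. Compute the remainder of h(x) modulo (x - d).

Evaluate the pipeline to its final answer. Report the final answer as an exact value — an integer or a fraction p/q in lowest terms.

-96852

Part I: -8*(-14)^2 - 7*(-14)^1 = (-1568) + (98) = -1470; answer -1470
Part II: R1 = -1470; w = 78301; 78301 is prime, so its only divisors are 1 and 78301; sigma = 1 + 78301 = 78302; answer 78302
Part III: R2 = 78302; d = -23; remainder = value at the root: 8*(-23)^3 + 1*(-23)^2 + 2*(-23)^1 + 1 = (-97336) + (529) + (-46) + (1) = -96852; answer -96852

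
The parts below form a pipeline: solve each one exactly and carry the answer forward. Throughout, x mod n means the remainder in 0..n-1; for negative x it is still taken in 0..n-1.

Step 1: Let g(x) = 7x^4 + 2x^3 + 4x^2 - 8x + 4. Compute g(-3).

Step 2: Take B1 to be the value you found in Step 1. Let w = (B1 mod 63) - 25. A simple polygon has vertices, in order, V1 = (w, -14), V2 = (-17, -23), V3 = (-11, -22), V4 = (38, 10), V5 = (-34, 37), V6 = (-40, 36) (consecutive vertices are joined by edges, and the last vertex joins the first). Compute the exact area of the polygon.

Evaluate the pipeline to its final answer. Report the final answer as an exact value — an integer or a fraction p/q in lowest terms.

Step 1: 7*(-3)^4 + 2*(-3)^3 + 4*(-3)^2 - 8*(-3)^1 + 4 = (567) + (-54) + (36) + (24) + (4) = 577; answer 577
Step 2: B1 = 577; w = -15; cross terms: (-15*-23 - -17*-14)=107, (-17*-22 - -11*-23)=121, (-11*10 - 38*-22)=726, (38*37 - -34*10)=1746, (-34*36 - -40*37)=256, (-40*-14 - -15*36)=1100; twice the area = |4056| = 4056; area = 2028; answer 2028

2028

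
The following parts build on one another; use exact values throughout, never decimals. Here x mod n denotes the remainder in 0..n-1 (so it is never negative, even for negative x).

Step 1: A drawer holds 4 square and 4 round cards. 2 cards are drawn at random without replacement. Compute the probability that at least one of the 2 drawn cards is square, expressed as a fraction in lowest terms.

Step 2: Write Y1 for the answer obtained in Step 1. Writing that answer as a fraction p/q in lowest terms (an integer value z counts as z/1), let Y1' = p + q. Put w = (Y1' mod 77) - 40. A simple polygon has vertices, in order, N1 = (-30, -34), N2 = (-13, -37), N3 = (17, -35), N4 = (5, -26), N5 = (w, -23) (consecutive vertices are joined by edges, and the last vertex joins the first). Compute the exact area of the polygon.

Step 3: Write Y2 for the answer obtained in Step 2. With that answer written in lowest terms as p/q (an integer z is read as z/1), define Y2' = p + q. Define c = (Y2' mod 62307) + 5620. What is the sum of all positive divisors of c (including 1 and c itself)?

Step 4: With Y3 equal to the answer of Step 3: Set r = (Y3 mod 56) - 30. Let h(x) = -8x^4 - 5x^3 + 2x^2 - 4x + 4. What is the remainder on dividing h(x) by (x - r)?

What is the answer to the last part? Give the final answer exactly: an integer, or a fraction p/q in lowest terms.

Step 1: total draws C(8,2) = 28; complement C(4,2) = 6; favorable 28 - 6 = 22; P = 11/14; answer 11/14
Step 2: Y1 = 11/14; threaded value p + q = 25; w = -15; cross terms: (-30*-37 - -13*-34)=668, (-13*-35 - 17*-37)=1084, (17*-26 - 5*-35)=-267, (5*-23 - -15*-26)=-505, (-15*-34 - -30*-23)=-180; twice the area = |800| = 800; area = 400; answer 400
Step 3: Y2 = 400; threaded value p + q = 401; c = 6021; 6021 = 3^3 * 223; sigma = (1 + 3 + 9 + 27) * (1 + 223) = 40 * 224 = 8960; answer 8960
Step 4: Y3 = 8960; r = -30; remainder = value at the root: -8*(-30)^4 - 5*(-30)^3 + 2*(-30)^2 - 4*(-30)^1 + 4 = (-6480000) + (135000) + (1800) + (120) + (4) = -6343076; answer -6343076

-6343076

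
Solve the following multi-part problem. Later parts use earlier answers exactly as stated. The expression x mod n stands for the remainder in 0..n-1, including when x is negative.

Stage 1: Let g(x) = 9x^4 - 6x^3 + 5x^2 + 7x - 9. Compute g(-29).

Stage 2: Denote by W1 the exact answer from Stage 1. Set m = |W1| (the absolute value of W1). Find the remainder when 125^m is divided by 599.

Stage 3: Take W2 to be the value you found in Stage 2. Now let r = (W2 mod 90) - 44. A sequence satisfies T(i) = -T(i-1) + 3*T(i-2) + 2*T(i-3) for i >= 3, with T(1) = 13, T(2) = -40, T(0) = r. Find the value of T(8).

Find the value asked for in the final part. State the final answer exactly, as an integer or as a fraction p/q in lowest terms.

Stage 1: 9*(-29)^4 - 6*(-29)^3 + 5*(-29)^2 + 7*(-29)^1 - 9 = (6365529) + (146334) + (4205) + (-203) + (-9) = 6515856; answer 6515856
Stage 2: W1 = 6515856; m = 6515856; squarings mod 599: 125^1=125, 125^2=51, 125^4=205, 125^8=95, 125^16=40, 125^32=402, 125^64=473, 125^128=302, 125^256=156, 125^512=376, 125^1024=12, 125^2048=144, 125^4096=370, 125^8192=328, 125^16384=363, 125^32768=588, 125^65536=121, 125^131072=265, 125^262144=142, 125^524288=397, 125^1048576=72, 125^2097152=392, 125^4194304=320; 125^6515856 = 125^16 * 125^128 * 125^1024 * 125^2048 * 125^8192 * 125^16384 * 125^65536 * 125^131072 * 125^2097152 * 125^4194304 = 506 (mod 599); answer 506
Stage 3: W2 = 506; r = 12; T(3) = -1*(-40) + 3*(13) + 2*(12) = 103; iterating: T(3)=103, T(4)=-197, T(5)=426, T(6)=-811, T(7)=1695, T(8)=-3276; answer -3276

-3276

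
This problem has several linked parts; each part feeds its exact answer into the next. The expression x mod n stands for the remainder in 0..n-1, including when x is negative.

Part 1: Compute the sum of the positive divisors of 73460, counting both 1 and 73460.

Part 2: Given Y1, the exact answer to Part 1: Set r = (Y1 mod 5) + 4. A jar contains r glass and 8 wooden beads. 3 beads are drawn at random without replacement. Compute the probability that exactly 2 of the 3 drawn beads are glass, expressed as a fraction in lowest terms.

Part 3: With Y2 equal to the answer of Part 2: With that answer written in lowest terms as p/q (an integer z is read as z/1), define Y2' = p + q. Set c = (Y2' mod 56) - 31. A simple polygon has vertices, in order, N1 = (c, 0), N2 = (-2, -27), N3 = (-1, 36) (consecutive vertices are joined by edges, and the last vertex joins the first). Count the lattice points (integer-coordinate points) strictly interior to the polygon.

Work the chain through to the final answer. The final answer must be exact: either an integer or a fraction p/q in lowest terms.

Part 1: 73460 = 2^2 * 5 * 3673; sigma = (1 + 2 + 4) * (1 + 5) * (1 + 3673) = 7 * 6 * 3674 = 154308; answer 154308
Part 2: Y1 = 154308; r = 7; total draws C(15,3) = 455; favorable C(7,2)*C(8,1) = 168; P = 24/65; answer 24/65
Part 3: Y2 = 24/65; threaded value p + q = 89; c = 2; cross terms: (2*-27 - -2*0)=-54, (-2*36 - -1*-27)=-99, (-1*0 - 2*36)=-72; twice the area = |-225| = 225; area = 225/2; boundary points = 1 + 1 + 3 = 5; strictly interior points = area - boundary/2 + 1 = 111; answer 111

111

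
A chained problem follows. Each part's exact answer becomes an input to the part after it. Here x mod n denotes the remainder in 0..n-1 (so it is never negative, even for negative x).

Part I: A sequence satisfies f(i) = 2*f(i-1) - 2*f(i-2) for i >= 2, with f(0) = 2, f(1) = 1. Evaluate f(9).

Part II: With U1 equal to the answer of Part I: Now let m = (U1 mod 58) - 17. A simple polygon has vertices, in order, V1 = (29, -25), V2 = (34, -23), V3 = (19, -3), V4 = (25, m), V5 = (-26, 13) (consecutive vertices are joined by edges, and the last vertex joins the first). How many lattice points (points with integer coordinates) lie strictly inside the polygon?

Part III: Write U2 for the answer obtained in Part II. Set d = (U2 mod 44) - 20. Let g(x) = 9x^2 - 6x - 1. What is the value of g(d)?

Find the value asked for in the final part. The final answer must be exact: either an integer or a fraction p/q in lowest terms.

Part I: f(2) = 2*(1) - 2*(2) = -2; iterating: f(2)=-2, f(3)=-6, f(4)=-8, f(5)=-4, f(6)=8, f(7)=24, f(8)=32, f(9)=16; answer 16
Part II: U1 = 16; m = -1; cross terms: (29*-23 - 34*-25)=183, (34*-3 - 19*-23)=335, (19*-1 - 25*-3)=56, (25*13 - -26*-1)=299, (-26*-25 - 29*13)=273; twice the area = |1146| = 1146; area = 573; boundary points = 1 + 5 + 2 + 1 + 1 = 10; strictly interior points = area - boundary/2 + 1 = 569; answer 569
Part III: U2 = 569; d = 21; 9*(21)^2 - 6*(21)^1 - 1 = (3969) + (-126) + (-1) = 3842; answer 3842

3842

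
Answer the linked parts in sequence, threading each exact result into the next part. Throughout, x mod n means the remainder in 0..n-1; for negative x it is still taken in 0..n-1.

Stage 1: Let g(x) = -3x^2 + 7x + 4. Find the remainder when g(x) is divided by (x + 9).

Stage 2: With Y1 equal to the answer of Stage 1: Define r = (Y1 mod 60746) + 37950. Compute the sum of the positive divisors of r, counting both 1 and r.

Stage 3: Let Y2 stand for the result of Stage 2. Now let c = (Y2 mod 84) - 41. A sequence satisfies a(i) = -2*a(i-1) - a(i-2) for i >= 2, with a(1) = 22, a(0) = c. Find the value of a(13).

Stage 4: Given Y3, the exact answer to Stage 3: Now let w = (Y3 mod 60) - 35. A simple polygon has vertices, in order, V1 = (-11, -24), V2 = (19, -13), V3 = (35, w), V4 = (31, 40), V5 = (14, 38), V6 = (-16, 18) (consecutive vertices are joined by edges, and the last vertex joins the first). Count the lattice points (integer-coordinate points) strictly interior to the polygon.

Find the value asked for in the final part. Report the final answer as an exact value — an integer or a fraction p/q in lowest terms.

2255

Stage 1: remainder = value at the root: -3*(-9)^2 + 7*(-9)^1 + 4 = (-243) + (-63) + (4) = -302; answer -302
Stage 2: Y1 = -302; r = 98394; 98394 = 2 * 3 * 23^2 * 31; sigma = (1 + 2) * (1 + 3) * (1 + 23 + 529) * (1 + 31) = 3 * 4 * 553 * 32 = 212352; answer 212352
Stage 3: Y2 = 212352; c = -41; a(2) = -2*(22) - 1*(-41) = -3; iterating: a(2)=-3, a(3)=-16, a(4)=35, a(5)=-54, a(6)=73, a(7)=-92, a(8)=111, a(9)=-130, a(10)=149, a(11)=-168, a(12)=187, a(13)=-206; answer -206
Stage 4: Y3 = -206; w = -1; cross terms: (-11*-13 - 19*-24)=599, (19*-1 - 35*-13)=436, (35*40 - 31*-1)=1431, (31*38 - 14*40)=618, (14*18 - -16*38)=860, (-16*-24 - -11*18)=582; twice the area = |4526| = 4526; area = 2263; boundary points = 1 + 4 + 1 + 1 + 10 + 1 = 18; strictly interior points = area - boundary/2 + 1 = 2255; answer 2255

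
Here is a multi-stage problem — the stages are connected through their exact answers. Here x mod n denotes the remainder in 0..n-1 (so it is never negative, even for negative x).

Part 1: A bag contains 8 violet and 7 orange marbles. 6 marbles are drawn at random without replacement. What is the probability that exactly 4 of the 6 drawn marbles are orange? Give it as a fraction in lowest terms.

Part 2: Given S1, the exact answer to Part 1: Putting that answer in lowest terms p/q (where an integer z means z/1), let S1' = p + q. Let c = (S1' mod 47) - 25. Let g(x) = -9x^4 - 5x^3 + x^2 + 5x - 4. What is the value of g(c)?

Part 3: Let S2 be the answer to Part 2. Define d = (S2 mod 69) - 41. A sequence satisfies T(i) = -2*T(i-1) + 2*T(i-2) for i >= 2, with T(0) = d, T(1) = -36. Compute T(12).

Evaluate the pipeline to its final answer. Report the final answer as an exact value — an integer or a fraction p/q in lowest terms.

518080

Part 1: total draws C(15,6) = 5005; favorable C(7,4)*C(8,2) = 980; P = 28/143; answer 28/143
Part 2: S1 = 28/143; threaded value p + q = 171; c = 5; -9*(5)^4 - 5*(5)^3 + 1*(5)^2 + 5*(5)^1 - 4 = (-5625) + (-625) + (25) + (25) + (-4) = -6204; answer -6204
Part 3: S2 = -6204; d = -35; T(2) = -2*(-36) + 2*(-35) = 2; iterating: T(2)=2, T(3)=-76, T(4)=156, T(5)=-464, T(6)=1240, T(7)=-3408, T(8)=9296, T(9)=-25408, T(10)=69408, T(11)=-189632, T(12)=518080; answer 518080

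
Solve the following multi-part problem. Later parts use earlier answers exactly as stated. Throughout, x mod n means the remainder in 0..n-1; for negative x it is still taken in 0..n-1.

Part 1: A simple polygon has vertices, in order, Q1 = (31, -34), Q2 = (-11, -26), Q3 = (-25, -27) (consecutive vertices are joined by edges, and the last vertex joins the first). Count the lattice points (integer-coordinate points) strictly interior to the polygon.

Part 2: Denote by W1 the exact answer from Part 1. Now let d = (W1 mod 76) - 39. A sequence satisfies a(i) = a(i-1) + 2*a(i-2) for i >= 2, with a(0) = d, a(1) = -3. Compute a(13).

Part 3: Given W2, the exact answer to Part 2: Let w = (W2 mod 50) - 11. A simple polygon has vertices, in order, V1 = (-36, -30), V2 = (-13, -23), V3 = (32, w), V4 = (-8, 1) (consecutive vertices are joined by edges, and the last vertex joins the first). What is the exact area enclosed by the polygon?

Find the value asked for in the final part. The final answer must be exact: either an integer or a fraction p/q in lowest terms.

Part 1: cross terms: (31*-26 - -11*-34)=-1180, (-11*-27 - -25*-26)=-353, (-25*-34 - 31*-27)=1687; twice the area = |154| = 154; area = 77; boundary points = 2 + 1 + 7 = 10; strictly interior points = area - boundary/2 + 1 = 73; answer 73
Part 2: W1 = 73; d = 34; a(2) = 1*(-3) + 2*(34) = 65; iterating: a(2)=65, a(3)=59, a(4)=189, a(5)=307, a(6)=685, a(7)=1299, a(8)=2669, a(9)=5267, a(10)=10605, a(11)=21139, a(12)=42349, a(13)=84627; answer 84627
Part 3: W2 = 84627; w = 16; cross terms: (-36*-23 - -13*-30)=438, (-13*16 - 32*-23)=528, (32*1 - -8*16)=160, (-8*-30 - -36*1)=276; twice the area = |1402| = 1402; area = 701; answer 701

701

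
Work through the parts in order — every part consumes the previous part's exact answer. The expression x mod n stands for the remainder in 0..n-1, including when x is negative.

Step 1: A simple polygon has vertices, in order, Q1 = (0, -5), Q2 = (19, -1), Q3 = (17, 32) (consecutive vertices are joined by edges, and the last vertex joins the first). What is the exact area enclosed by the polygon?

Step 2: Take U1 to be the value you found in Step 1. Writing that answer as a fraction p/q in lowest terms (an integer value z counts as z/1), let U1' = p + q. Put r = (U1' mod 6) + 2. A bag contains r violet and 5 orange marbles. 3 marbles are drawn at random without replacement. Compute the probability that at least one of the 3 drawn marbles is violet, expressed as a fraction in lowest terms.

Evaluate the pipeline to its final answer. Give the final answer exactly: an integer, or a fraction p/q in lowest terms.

Step 1: cross terms: (0*-1 - 19*-5)=95, (19*32 - 17*-1)=625, (17*-5 - 0*32)=-85; twice the area = |635| = 635; area = 635/2; answer 635/2
Step 2: U1 = 635/2; threaded value p + q = 637; r = 3; total draws C(8,3) = 56; complement C(5,3) = 10; favorable 56 - 10 = 46; P = 23/28; answer 23/28

23/28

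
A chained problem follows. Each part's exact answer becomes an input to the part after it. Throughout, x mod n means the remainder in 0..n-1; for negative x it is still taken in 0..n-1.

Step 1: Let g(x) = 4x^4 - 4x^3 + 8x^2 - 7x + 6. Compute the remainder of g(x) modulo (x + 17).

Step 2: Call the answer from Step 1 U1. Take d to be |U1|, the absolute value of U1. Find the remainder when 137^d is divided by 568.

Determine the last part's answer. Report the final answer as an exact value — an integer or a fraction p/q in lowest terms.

17

Step 1: remainder = value at the root: 4*(-17)^4 - 4*(-17)^3 + 8*(-17)^2 - 7*(-17)^1 + 6 = (334084) + (19652) + (2312) + (119) + (6) = 356173; answer 356173
Step 2: U1 = 356173; d = 356173; squarings mod 568: 137^1=137, 137^2=25, 137^4=57, 137^8=409, 137^16=289, 137^32=25, 137^64=57, 137^128=409, 137^256=289, 137^512=25, 137^1024=57, 137^2048=409, 137^4096=289, 137^8192=25, 137^16384=57, 137^32768=409, 137^65536=289, 137^131072=25, 137^262144=57; 137^356173 = 137^1 * 137^4 * 137^8 * 137^64 * 137^256 * 137^512 * 137^1024 * 137^2048 * 137^8192 * 137^16384 * 137^65536 * 137^262144 = 17 (mod 568); answer 17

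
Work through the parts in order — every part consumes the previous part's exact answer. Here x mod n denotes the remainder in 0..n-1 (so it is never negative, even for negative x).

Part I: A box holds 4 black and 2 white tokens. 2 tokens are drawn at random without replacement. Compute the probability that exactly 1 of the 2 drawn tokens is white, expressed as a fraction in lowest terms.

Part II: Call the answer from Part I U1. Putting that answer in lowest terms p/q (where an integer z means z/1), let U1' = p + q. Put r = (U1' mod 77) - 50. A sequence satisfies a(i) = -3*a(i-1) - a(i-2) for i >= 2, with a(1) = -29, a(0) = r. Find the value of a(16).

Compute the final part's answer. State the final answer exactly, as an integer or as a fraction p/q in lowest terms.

Part I: total draws C(6,2) = 15; favorable C(2,1)*C(4,1) = 8; P = 8/15; answer 8/15
Part II: U1 = 8/15; threaded value p + q = 23; r = -27; a(2) = -3*(-29) - 1*(-27) = 114; iterating: a(2)=114, a(3)=-313, a(4)=825, a(5)=-2162, a(6)=5661, a(7)=-14821, a(8)=38802, a(9)=-101585, a(10)=265953, a(11)=-696274, a(12)=1822869, a(13)=-4772333, a(14)=12494130, a(15)=-32710057, a(16)=85636041; answer 85636041

85636041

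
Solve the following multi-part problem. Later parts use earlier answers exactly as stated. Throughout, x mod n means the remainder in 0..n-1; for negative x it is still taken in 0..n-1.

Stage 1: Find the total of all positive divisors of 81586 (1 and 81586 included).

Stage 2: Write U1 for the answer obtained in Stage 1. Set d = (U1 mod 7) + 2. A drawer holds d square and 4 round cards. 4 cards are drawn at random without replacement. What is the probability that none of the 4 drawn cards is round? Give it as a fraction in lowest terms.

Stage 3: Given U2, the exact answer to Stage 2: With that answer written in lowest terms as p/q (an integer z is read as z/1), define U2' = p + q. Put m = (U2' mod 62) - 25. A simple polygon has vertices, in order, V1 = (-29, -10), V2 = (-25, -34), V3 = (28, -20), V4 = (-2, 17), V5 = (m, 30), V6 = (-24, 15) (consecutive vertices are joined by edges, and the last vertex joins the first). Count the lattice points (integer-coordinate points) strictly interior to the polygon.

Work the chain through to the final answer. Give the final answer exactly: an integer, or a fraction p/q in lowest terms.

1984

Stage 1: 81586 = 2 * 19^2 * 113; sigma = (1 + 2) * (1 + 19 + 361) * (1 + 113) = 3 * 381 * 114 = 130302; answer 130302
Stage 2: U1 = 130302; d = 6; total draws C(10,4) = 210; favorable C(6,4) = 15; P = 1/14; answer 1/14
Stage 3: U2 = 1/14; threaded value p + q = 15; m = -10; cross terms: (-29*-34 - -25*-10)=736, (-25*-20 - 28*-34)=1452, (28*17 - -2*-20)=436, (-2*30 - -10*17)=110, (-10*15 - -24*30)=570, (-24*-10 - -29*15)=675; twice the area = |3979| = 3979; area = 3979/2; boundary points = 4 + 1 + 1 + 1 + 1 + 5 = 13; strictly interior points = area - boundary/2 + 1 = 1984; answer 1984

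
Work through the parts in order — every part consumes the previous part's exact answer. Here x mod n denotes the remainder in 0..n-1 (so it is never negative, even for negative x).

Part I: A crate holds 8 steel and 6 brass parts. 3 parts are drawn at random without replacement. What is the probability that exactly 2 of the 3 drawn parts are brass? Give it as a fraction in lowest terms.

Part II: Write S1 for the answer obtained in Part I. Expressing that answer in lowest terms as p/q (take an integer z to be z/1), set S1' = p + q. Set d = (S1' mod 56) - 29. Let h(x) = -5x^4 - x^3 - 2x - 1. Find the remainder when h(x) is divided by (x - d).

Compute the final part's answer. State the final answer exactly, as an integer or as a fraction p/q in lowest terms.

Part I: total draws C(14,3) = 364; favorable C(6,2)*C(8,1) = 120; P = 30/91; answer 30/91
Part II: S1 = 30/91; threaded value p + q = 121; d = -20; remainder = value at the root: -5*(-20)^4 - 1*(-20)^3 - 2*(-20)^1 - 1 = (-800000) + (8000) + (40) + (-1) = -791961; answer -791961

-791961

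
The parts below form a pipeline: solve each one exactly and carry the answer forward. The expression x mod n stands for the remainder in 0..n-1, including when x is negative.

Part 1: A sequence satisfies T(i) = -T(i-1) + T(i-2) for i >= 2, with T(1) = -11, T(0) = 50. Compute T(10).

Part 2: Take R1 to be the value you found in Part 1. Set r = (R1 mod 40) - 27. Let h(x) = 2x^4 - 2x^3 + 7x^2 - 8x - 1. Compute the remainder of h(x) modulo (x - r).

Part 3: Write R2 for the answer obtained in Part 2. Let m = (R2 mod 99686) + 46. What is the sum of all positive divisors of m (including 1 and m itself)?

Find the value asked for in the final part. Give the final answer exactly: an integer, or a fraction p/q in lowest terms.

138

Part 1: T(2) = -1*(-11) + 1*(50) = 61; iterating: T(2)=61, T(3)=-72, T(4)=133, T(5)=-205, T(6)=338, T(7)=-543, T(8)=881, T(9)=-1424, T(10)=2305; answer 2305
Part 2: R1 = 2305; r = -2; remainder = value at the root: 2*(-2)^4 - 2*(-2)^3 + 7*(-2)^2 - 8*(-2)^1 - 1 = (32) + (16) + (28) + (16) + (-1) = 91; answer 91
Part 3: R2 = 91; m = 137; 137 is prime, so its only divisors are 1 and 137; sigma = 1 + 137 = 138; answer 138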